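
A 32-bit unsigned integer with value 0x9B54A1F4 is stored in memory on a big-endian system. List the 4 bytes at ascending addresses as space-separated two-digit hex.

9B 54 A1 F4

Split into bytes (most-significant first): 9B 54 A1 F4.
In big-endian order the high byte comes first in memory.
So the memory order matches the most-significant-first order: 9B 54 A1 F4.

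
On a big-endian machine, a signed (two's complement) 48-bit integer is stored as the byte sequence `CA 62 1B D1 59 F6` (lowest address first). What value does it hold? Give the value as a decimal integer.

-58952254400010

In big-endian order the high byte comes first in memory.
The bytes are already most-significant first: 0xCA621BD159F6.
Top bit is set, so as a signed 48-bit value this is 0xCA621BD159F6 − 2^48 = -58952254400010.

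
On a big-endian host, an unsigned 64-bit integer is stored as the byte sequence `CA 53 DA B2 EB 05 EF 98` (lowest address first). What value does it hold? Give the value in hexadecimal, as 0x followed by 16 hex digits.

Big-endian stores the most-significant byte at the lowest address.
The bytes are already most-significant first: 0xCA53DAB2EB05EF98.

0xCA53DAB2EB05EF98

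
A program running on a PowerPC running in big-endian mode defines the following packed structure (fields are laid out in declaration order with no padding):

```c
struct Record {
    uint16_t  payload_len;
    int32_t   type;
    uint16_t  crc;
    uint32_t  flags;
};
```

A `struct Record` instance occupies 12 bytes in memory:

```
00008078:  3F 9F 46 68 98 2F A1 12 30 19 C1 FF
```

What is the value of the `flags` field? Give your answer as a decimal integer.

`flags` follows `payload_len` (2 B), `type` (4 B), `crc` (2 B), so it starts at offset 2 + 4 + 2 = 8 and occupies 4 bytes.
Bytes at offsets 8..11: 30 19 C1 FF.
Big-endian stores the most-significant byte at the lowest address.
The bytes are already most-significant first: 0x3019C1FF.
0x3019C1FF = 806994431.

806994431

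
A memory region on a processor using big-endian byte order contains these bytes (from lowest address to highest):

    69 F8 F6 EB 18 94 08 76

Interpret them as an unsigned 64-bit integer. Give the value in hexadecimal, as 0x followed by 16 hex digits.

In big-endian order the high byte comes first in memory.
The bytes are already most-significant first: 0x69F8F6EB18940876.

0x69F8F6EB18940876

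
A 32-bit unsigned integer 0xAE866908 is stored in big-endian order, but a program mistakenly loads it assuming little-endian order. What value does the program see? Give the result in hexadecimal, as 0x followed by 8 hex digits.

Stored big-endian, the bytes at ascending addresses are AE 86 69 08.
Read back as little-endian, the first byte is least significant, giving 0x086986AE.

0x086986AE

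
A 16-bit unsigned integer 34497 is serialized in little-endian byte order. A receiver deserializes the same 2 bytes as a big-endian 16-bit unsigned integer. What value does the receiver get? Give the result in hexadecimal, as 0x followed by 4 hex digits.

0xC186

34497 in 16-bit hexadecimal is 0x86C1.
Stored little-endian, the bytes at ascending addresses are C1 86.
Read back as big-endian, the last byte is least significant, giving 0xC186.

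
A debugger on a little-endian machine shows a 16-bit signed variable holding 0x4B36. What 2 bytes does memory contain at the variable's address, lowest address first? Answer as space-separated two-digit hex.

Split into bytes (most-significant first): 4B 36.
Little-endian: lowest address holds the least-significant byte.
So at ascending addresses the bytes are 36 4B.

36 4B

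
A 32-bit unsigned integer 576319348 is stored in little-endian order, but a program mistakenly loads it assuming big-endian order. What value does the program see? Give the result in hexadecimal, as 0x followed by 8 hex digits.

0x74EF5922

576319348 in 32-bit hexadecimal is 0x2259EF74.
Stored little-endian, the bytes at ascending addresses are 74 EF 59 22.
Read back as big-endian, the last byte is least significant, giving 0x74EF5922.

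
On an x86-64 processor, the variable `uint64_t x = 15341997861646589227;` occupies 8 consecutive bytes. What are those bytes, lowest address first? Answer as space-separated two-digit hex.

2B 5D 3F 10 C5 B9 E9 D4

15341997861646589227 in hexadecimal, padded to 64 bits, is 0xD4E9B9C5103F5D2B.
Split into bytes (most-significant first): D4 E9 B9 C5 10 3F 5D 2B.
Little-endian: lowest address holds the least-significant byte.
So at ascending addresses the bytes are 2B 5D 3F 10 C5 B9 E9 D4.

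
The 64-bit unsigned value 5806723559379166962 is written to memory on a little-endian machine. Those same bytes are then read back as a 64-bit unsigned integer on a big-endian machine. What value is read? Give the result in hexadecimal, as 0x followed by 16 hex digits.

5806723559379166962 in 64-bit hexadecimal is 0x5095A04FD9AFE6F2.
Stored little-endian, the bytes at ascending addresses are F2 E6 AF D9 4F A0 95 50.
Read back as big-endian, the last byte is least significant, giving 0xF2E6AFD94FA09550.

0xF2E6AFD94FA09550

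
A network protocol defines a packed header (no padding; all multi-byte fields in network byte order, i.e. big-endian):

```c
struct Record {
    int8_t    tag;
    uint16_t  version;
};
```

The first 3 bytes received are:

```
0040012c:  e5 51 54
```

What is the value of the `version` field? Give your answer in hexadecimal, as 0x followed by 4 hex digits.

0x5154

`version` follows `tag` (1 byte), so it starts at byte offset 1 and occupies 2 bytes.
Bytes at offsets 1..2: 51 54.
Big-endian stores the most-significant byte at the lowest address.
The bytes are already most-significant first: 0x5154.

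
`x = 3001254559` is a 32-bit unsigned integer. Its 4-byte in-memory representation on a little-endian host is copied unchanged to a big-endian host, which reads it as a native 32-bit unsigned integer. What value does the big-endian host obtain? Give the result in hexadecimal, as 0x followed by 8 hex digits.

3001254559 in 32-bit hexadecimal is 0xB2E3829F.
Stored little-endian, the bytes at ascending addresses are 9F 82 E3 B2.
Read back as big-endian, the last byte is least significant, giving 0x9F82E3B2.

0x9F82E3B2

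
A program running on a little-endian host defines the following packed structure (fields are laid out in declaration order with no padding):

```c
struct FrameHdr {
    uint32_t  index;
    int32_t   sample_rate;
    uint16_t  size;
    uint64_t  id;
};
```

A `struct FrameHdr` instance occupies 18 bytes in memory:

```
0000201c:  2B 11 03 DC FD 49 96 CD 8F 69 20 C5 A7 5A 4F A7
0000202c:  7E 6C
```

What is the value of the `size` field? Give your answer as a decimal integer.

27023

`size` follows `index` (4 B), `sample_rate` (4 B), so it starts at offset 4 + 4 = 8 and occupies 2 bytes.
Bytes at offsets 8..9: 8F 69.
In little-endian order the low byte comes first in memory.
Reassemble most-significant byte first: 69 8F → 0x698F.
0x698F = 27023.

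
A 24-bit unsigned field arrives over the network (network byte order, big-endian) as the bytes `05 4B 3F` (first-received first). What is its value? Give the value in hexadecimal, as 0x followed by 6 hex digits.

0x054B3F

Big-endian: lowest address holds the most-significant byte.
The bytes are already most-significant first: 0x054B3F.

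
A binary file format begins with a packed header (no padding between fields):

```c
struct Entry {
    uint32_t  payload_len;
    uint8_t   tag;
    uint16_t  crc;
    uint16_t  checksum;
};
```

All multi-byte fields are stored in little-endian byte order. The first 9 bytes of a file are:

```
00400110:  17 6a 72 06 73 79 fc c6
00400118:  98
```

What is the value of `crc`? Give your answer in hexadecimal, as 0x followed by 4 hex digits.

`crc` follows `payload_len` (4 B), `tag` (1 B), so it starts at offset 4 + 1 = 5 and occupies 2 bytes.
Bytes at offsets 5..6: 79 FC.
Little-endian: lowest address holds the least-significant byte.
Reassemble most-significant byte first: FC 79 → 0xFC79.

0xFC79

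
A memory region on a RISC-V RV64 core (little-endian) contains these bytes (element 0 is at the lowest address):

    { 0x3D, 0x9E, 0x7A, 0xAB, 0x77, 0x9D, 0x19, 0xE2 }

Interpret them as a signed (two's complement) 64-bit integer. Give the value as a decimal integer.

Little-endian stores the least-significant byte at the lowest address.
Reassemble most-significant byte first: E2 19 9D 77 AB 7A 9E 3D → 0xE2199D77AB7A9E3D.
Top bit is set, so as a signed 64-bit value this is 0xE2199D77AB7A9E3D − 2^64 = -2154517809416462787.

-2154517809416462787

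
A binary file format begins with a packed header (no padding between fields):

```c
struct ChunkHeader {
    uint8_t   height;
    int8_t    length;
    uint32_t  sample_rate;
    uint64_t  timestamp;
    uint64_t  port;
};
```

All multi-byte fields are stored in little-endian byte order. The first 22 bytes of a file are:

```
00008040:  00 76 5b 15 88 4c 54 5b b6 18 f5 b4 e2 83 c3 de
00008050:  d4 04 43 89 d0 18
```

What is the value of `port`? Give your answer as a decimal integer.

1788079973002960579

`port` follows `height` (1 B), `length` (1 B), `sample_rate` (4 B), `timestamp` (8 B), so it starts at offset 1 + 1 + 4 + 8 = 14 and occupies 8 bytes.
Bytes at offsets 14..21: C3 DE D4 04 43 89 D0 18.
In little-endian order the low byte comes first in memory.
Reassemble most-significant byte first: 18 D0 89 43 04 D4 DE C3 → 0x18D0894304D4DEC3.
0x18D0894304D4DEC3 = 1788079973002960579.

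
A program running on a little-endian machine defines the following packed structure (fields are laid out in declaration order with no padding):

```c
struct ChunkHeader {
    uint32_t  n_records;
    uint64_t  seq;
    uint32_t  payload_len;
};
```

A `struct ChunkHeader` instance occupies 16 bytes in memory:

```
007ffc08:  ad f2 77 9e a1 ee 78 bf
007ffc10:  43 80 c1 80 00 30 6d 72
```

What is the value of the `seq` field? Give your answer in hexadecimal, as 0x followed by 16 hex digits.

`seq` follows `n_records` (4 bytes), so it starts at byte offset 4 and occupies 8 bytes.
Bytes at offsets 4..11: A1 EE 78 BF 43 80 C1 80.
Little-endian stores the least-significant byte at the lowest address.
Reassemble most-significant byte first: 80 C1 80 43 BF 78 EE A1 → 0x80C18043BF78EEA1.

0x80C18043BF78EEA1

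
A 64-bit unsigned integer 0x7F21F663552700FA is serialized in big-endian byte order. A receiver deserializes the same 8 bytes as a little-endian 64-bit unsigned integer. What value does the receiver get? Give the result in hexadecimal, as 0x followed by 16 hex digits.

0xFA00275563F6217F

Stored big-endian, the bytes at ascending addresses are 7F 21 F6 63 55 27 00 FA.
Read back as little-endian, the first byte is least significant, giving 0xFA00275563F6217F.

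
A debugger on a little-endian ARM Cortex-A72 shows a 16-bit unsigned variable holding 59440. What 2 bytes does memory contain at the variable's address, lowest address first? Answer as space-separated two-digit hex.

30 E8

59440 in hexadecimal, padded to 16 bits, is 0xE830.
Split into bytes (most-significant first): E8 30.
In little-endian order the low byte comes first in memory.
So at ascending addresses the bytes are 30 E8.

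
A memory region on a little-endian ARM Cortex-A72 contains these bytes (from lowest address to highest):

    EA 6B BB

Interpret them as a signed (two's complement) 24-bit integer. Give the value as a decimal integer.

In little-endian order the low byte comes first in memory.
Reassemble most-significant byte first: BB 6B EA → 0xBB6BEA.
Top bit is set, so as a signed 24-bit value this is 0xBB6BEA − 2^24 = -4494358.

-4494358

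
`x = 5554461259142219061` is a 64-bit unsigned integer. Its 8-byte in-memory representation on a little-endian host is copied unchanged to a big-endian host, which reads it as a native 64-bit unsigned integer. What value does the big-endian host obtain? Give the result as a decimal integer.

5554461259142219061 in 64-bit hexadecimal is 0x4D1569161DD74535.
Stored little-endian, the bytes at ascending addresses are 35 45 D7 1D 16 69 15 4D.
Read back as big-endian, the last byte is least significant, giving 0x3545D71D1669154D.
0x3545D71D1669154D = 3838710777333224781.

3838710777333224781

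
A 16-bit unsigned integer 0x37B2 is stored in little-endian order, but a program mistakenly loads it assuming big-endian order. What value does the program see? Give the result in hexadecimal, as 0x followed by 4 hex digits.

0xB237

Stored little-endian, the bytes at ascending addresses are B2 37.
Read back as big-endian, the last byte is least significant, giving 0xB237.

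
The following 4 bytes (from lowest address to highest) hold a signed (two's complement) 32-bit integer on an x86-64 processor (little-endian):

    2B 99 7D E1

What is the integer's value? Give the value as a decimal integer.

-511862485

Little-endian stores the least-significant byte at the lowest address.
Reassemble most-significant byte first: E1 7D 99 2B → 0xE17D992B.
Top bit is set, so as a signed 32-bit value this is 0xE17D992B − 2^32 = -511862485.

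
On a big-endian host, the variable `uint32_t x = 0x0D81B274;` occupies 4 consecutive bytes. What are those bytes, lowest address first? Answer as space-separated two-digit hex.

0D 81 B2 74

Split into bytes (most-significant first): 0D 81 B2 74.
In big-endian order the high byte comes first in memory.
So the memory order matches the most-significant-first order: 0D 81 B2 74.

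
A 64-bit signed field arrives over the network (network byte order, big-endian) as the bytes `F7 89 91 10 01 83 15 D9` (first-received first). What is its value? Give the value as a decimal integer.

Big-endian stores the most-significant byte at the lowest address.
The bytes are already most-significant first: 0xF7899110018315D9.
Top bit is set, so as a signed 64-bit value this is 0xF7899110018315D9 − 2^64 = -609796776601119271.

-609796776601119271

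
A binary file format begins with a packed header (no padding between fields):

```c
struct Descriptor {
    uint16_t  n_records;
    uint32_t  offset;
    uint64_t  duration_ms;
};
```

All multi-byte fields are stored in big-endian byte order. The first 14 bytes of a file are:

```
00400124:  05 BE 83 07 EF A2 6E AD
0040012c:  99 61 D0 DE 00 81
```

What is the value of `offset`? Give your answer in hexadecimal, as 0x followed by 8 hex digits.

`offset` follows `n_records` (2 bytes), so it starts at byte offset 2 and occupies 4 bytes.
Bytes at offsets 2..5: 83 07 EF A2.
Big-endian stores the most-significant byte at the lowest address.
The bytes are already most-significant first: 0x8307EFA2.

0x8307EFA2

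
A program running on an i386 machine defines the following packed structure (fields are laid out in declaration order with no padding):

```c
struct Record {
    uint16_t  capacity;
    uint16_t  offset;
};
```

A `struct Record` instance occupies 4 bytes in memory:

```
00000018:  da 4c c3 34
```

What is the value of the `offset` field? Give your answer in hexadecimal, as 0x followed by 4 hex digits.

0x34C3

`offset` follows `capacity` (2 bytes), so it starts at byte offset 2 and occupies 2 bytes.
Bytes at offsets 2..3: C3 34.
Little-endian: lowest address holds the least-significant byte.
Reassemble most-significant byte first: 34 C3 → 0x34C3.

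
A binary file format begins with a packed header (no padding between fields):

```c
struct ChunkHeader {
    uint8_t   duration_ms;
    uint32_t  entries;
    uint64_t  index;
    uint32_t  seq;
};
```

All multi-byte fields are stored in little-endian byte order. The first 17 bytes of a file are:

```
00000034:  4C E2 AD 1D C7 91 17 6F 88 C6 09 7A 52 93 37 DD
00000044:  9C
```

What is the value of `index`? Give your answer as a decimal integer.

5943073406565947281

`index` follows `duration_ms` (1 B), `entries` (4 B), so it starts at offset 1 + 4 = 5 and occupies 8 bytes.
Bytes at offsets 5..12: 91 17 6F 88 C6 09 7A 52.
Little-endian stores the least-significant byte at the lowest address.
Reassemble most-significant byte first: 52 7A 09 C6 88 6F 17 91 → 0x527A09C6886F1791.
0x527A09C6886F1791 = 5943073406565947281.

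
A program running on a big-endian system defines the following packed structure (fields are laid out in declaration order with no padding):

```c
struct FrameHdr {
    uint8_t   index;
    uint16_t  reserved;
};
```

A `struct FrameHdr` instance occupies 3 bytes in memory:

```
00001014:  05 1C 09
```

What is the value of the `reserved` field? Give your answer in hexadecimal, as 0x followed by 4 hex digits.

0x1C09

`reserved` follows `index` (1 byte), so it starts at byte offset 1 and occupies 2 bytes.
Bytes at offsets 1..2: 1C 09.
In big-endian order the high byte comes first in memory.
The bytes are already most-significant first: 0x1C09.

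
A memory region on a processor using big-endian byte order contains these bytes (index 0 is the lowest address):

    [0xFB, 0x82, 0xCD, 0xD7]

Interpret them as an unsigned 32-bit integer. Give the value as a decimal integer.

Big-endian: lowest address holds the most-significant byte.
The bytes are already most-significant first: 0xFB82CDD7.
0xFB82CDD7 = 4219653591.

4219653591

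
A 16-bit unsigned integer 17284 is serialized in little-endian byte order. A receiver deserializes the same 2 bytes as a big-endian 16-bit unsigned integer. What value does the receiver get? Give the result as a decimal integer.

33859

17284 in 16-bit hexadecimal is 0x4384.
Stored little-endian, the bytes at ascending addresses are 84 43.
Read back as big-endian, the last byte is least significant, giving 0x8443.
0x8443 = 33859.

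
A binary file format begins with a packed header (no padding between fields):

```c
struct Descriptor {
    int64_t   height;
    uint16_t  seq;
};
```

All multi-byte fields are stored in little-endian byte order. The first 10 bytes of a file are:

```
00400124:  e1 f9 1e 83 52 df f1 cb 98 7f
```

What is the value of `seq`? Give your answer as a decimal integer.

32664

`seq` follows `height` (8 bytes), so it starts at byte offset 8 and occupies 2 bytes.
Bytes at offsets 8..9: 98 7F.
In little-endian order the low byte comes first in memory.
Reassemble most-significant byte first: 7F 98 → 0x7F98.
0x7F98 = 32664.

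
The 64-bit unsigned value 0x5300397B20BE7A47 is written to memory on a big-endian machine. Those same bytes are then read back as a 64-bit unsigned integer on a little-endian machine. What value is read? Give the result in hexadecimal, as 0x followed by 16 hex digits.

Stored big-endian, the bytes at ascending addresses are 53 00 39 7B 20 BE 7A 47.
Read back as little-endian, the first byte is least significant, giving 0x477ABE207B390053.

0x477ABE207B390053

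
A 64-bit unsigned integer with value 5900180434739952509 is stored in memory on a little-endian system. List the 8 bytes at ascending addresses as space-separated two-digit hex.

7D 7B 62 4B D8 A6 E1 51

5900180434739952509 in hexadecimal, padded to 64 bits, is 0x51E1A6D84B627B7D.
Split into bytes (most-significant first): 51 E1 A6 D8 4B 62 7B 7D.
Little-endian: lowest address holds the least-significant byte.
So at ascending addresses the bytes are 7D 7B 62 4B D8 A6 E1 51.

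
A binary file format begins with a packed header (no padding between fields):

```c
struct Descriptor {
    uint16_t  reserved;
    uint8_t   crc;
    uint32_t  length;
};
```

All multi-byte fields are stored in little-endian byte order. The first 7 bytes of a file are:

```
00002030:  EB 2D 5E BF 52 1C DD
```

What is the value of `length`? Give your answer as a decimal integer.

`length` follows `reserved` (2 B), `crc` (1 B), so it starts at offset 2 + 1 = 3 and occupies 4 bytes.
Bytes at offsets 3..6: BF 52 1C DD.
Little-endian: lowest address holds the least-significant byte.
Reassemble most-significant byte first: DD 1C 52 BF → 0xDD1C52BF.
0xDD1C52BF = 3709620927.

3709620927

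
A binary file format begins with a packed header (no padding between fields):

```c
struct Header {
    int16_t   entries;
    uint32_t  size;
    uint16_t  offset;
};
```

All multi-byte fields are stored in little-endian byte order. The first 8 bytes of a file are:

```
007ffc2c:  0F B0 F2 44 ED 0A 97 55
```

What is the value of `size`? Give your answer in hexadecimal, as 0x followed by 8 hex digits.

0x0AED44F2

`size` follows `entries` (2 bytes), so it starts at byte offset 2 and occupies 4 bytes.
Bytes at offsets 2..5: F2 44 ED 0A.
Little-endian stores the least-significant byte at the lowest address.
Reassemble most-significant byte first: 0A ED 44 F2 → 0x0AED44F2.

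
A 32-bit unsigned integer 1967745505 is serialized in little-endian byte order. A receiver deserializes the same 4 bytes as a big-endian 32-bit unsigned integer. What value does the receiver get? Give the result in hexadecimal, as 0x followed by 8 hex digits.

0xE1694975

1967745505 in 32-bit hexadecimal is 0x754969E1.
Stored little-endian, the bytes at ascending addresses are E1 69 49 75.
Read back as big-endian, the last byte is least significant, giving 0xE1694975.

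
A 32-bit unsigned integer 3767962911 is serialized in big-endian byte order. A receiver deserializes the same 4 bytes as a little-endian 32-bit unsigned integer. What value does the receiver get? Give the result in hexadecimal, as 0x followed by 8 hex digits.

3767962911 in 32-bit hexadecimal is 0xE0968D1F.
Stored big-endian, the bytes at ascending addresses are E0 96 8D 1F.
Read back as little-endian, the first byte is least significant, giving 0x1F8D96E0.

0x1F8D96E0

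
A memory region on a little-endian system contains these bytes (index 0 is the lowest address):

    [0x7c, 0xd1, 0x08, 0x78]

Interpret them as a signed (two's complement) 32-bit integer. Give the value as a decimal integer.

2013843836

In little-endian order the low byte comes first in memory.
Reassemble most-significant byte first: 78 08 D1 7C → 0x7808D17C.
0x7808D17C = 2013843836.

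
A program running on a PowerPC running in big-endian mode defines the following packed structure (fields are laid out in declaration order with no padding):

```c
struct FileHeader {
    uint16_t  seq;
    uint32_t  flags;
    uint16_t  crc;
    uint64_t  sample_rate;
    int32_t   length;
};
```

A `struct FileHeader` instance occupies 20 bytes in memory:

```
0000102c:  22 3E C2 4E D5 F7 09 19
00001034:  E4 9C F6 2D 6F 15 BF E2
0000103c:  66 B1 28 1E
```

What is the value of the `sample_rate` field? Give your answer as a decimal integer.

16473312212012089314

`sample_rate` follows `seq` (2 B), `flags` (4 B), `crc` (2 B), so it starts at offset 2 + 4 + 2 = 8 and occupies 8 bytes.
Bytes at offsets 8..15: E4 9C F6 2D 6F 15 BF E2.
Big-endian: lowest address holds the most-significant byte.
The bytes are already most-significant first: 0xE49CF62D6F15BFE2.
0xE49CF62D6F15BFE2 = 16473312212012089314.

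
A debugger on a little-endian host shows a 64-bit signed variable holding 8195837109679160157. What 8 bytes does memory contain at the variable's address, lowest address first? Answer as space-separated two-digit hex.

8195837109679160157 in hexadecimal, padded to 64 bits, is 0x71BD766D8763FB5D.
Split into bytes (most-significant first): 71 BD 76 6D 87 63 FB 5D.
Little-endian stores the least-significant byte at the lowest address.
So at ascending addresses the bytes are 5D FB 63 87 6D 76 BD 71.

5D FB 63 87 6D 76 BD 71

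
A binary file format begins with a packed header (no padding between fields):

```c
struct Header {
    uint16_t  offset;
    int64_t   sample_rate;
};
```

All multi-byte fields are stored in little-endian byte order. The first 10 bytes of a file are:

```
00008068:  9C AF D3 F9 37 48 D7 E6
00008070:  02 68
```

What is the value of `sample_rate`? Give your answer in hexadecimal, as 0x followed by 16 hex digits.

0x6802E6D74837F9D3

`sample_rate` follows `offset` (2 bytes), so it starts at byte offset 2 and occupies 8 bytes.
Bytes at offsets 2..9: D3 F9 37 48 D7 E6 02 68.
Little-endian stores the least-significant byte at the lowest address.
Reassemble most-significant byte first: 68 02 E6 D7 48 37 F9 D3 → 0x6802E6D74837F9D3.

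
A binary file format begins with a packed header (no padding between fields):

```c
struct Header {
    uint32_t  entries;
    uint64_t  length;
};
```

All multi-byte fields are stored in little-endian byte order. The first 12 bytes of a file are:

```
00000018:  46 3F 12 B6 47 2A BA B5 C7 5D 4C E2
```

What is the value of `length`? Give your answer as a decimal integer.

16306511463130475079

`length` follows `entries` (4 bytes), so it starts at byte offset 4 and occupies 8 bytes.
Bytes at offsets 4..11: 47 2A BA B5 C7 5D 4C E2.
Little-endian: lowest address holds the least-significant byte.
Reassemble most-significant byte first: E2 4C 5D C7 B5 BA 2A 47 → 0xE24C5DC7B5BA2A47.
0xE24C5DC7B5BA2A47 = 16306511463130475079.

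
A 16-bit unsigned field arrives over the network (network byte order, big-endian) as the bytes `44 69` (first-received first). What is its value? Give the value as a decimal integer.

17513

Big-endian stores the most-significant byte at the lowest address.
The bytes are already most-significant first: 0x4469.
0x4469 = 17513.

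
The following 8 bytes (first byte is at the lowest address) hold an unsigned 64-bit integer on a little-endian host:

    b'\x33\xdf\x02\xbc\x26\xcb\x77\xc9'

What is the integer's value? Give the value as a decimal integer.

In little-endian order the low byte comes first in memory.
Reassemble most-significant byte first: C9 77 CB 26 BC 02 DF 33 → 0xC977CB26BC02DF33.
0xC977CB26BC02DF33 = 14517295291075583795.

14517295291075583795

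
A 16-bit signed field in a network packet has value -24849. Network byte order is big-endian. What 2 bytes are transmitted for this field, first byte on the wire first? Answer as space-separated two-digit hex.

9E EF

Two's complement of -24849 in 16 bits: 24849 = 0x6111; invert → 0x9EEE; add 1 → 0x9EEF.
Split into bytes (most-significant first): 9E EF.
In big-endian order the high byte comes first in memory.
So the memory order matches the most-significant-first order: 9E EF.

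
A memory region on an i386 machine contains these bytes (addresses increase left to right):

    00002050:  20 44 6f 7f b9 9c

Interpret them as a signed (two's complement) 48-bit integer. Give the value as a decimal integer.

-109154455829472

In little-endian order the low byte comes first in memory.
Reassemble most-significant byte first: 9C B9 7F 6F 44 20 → 0x9CB97F6F4420.
Top bit is set, so as a signed 48-bit value this is 0x9CB97F6F4420 − 2^48 = -109154455829472.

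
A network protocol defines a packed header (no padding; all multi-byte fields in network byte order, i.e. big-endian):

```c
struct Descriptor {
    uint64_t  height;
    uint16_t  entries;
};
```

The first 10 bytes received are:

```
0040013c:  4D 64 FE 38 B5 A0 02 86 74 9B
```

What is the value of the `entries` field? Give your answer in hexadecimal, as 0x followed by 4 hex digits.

0x749B

`entries` follows `height` (8 bytes), so it starts at byte offset 8 and occupies 2 bytes.
Bytes at offsets 8..9: 74 9B.
Big-endian: lowest address holds the most-significant byte.
The bytes are already most-significant first: 0x749B.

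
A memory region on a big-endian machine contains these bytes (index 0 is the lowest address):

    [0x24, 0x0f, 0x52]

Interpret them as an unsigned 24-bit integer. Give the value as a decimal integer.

2363218

Big-endian: lowest address holds the most-significant byte.
The bytes are already most-significant first: 0x240F52.
0x240F52 = 2363218.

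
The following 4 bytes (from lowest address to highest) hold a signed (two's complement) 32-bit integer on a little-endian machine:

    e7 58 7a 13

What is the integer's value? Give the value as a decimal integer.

326785255

Little-endian stores the least-significant byte at the lowest address.
Reassemble most-significant byte first: 13 7A 58 E7 → 0x137A58E7.
0x137A58E7 = 326785255.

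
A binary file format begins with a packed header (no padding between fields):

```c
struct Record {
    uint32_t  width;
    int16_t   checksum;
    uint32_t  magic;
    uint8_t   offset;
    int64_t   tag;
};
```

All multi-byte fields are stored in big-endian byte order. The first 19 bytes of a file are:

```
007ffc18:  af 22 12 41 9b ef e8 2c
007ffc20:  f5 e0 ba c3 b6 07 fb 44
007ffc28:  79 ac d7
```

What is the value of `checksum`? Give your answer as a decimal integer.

-25617

`checksum` follows `width` (4 bytes), so it starts at byte offset 4 and occupies 2 bytes.
Bytes at offsets 4..5: 9B EF.
Big-endian stores the most-significant byte at the lowest address.
The bytes are already most-significant first: 0x9BEF.
Top bit is set, so as a signed 16-bit value this is 0x9BEF − 2^16 = -25617.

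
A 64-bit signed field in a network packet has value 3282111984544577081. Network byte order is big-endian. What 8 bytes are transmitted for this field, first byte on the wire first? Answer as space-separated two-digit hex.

2D 8C 67 75 E7 D4 F6 39

3282111984544577081 in hexadecimal, padded to 64 bits, is 0x2D8C6775E7D4F639.
Split into bytes (most-significant first): 2D 8C 67 75 E7 D4 F6 39.
Big-endian: lowest address holds the most-significant byte.
So the memory order matches the most-significant-first order: 2D 8C 67 75 E7 D4 F6 39.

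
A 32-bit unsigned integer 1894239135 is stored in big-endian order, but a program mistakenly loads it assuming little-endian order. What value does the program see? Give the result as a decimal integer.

2680940400

1894239135 in 32-bit hexadecimal is 0x70E7CB9F.
Stored big-endian, the bytes at ascending addresses are 70 E7 CB 9F.
Read back as little-endian, the first byte is least significant, giving 0x9FCBE770.
0x9FCBE770 = 2680940400.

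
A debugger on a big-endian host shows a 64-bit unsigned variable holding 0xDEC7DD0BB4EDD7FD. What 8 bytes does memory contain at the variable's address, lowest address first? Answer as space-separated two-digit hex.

DE C7 DD 0B B4 ED D7 FD

Split into bytes (most-significant first): DE C7 DD 0B B4 ED D7 FD.
Big-endian: lowest address holds the most-significant byte.
So the memory order matches the most-significant-first order: DE C7 DD 0B B4 ED D7 FD.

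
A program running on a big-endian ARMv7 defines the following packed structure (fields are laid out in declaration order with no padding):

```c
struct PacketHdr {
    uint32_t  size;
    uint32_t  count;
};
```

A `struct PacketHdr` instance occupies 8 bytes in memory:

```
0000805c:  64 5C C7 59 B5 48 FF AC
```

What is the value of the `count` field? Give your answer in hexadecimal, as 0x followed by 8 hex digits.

0xB548FFAC

`count` follows `size` (4 bytes), so it starts at byte offset 4 and occupies 4 bytes.
Bytes at offsets 4..7: B5 48 FF AC.
In big-endian order the high byte comes first in memory.
The bytes are already most-significant first: 0xB548FFAC.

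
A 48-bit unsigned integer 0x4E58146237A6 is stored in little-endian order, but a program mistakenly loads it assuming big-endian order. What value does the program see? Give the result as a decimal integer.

Stored little-endian, the bytes at ascending addresses are A6 37 62 14 58 4E.
Read back as big-endian, the last byte is least significant, giving 0xA6376214584E.
0xA6376214584E = 182756798912590.

182756798912590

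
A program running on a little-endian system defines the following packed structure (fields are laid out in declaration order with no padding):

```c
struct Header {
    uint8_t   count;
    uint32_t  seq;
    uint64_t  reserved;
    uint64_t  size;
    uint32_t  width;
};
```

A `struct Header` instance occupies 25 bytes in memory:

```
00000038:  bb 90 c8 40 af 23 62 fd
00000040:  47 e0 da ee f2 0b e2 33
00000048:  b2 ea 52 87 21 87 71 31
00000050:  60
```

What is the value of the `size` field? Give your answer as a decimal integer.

2415990893073129995

`size` follows `count` (1 B), `seq` (4 B), `reserved` (8 B), so it starts at offset 1 + 4 + 8 = 13 and occupies 8 bytes.
Bytes at offsets 13..20: 0B E2 33 B2 EA 52 87 21.
Little-endian stores the least-significant byte at the lowest address.
Reassemble most-significant byte first: 21 87 52 EA B2 33 E2 0B → 0x218752EAB233E20B.
0x218752EAB233E20B = 2415990893073129995.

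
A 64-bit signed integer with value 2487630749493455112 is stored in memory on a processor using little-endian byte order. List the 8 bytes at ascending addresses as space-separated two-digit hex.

2487630749493455112 in hexadecimal, padded to 64 bits, is 0x2285D6FC93E56908.
Split into bytes (most-significant first): 22 85 D6 FC 93 E5 69 08.
Little-endian: lowest address holds the least-significant byte.
So at ascending addresses the bytes are 08 69 E5 93 FC D6 85 22.

08 69 E5 93 FC D6 85 22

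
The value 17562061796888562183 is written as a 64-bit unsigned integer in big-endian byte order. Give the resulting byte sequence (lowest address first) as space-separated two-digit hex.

17562061796888562183 in hexadecimal, padded to 64 bits, is 0xF3B8FA280F004A07.
Split into bytes (most-significant first): F3 B8 FA 28 0F 00 4A 07.
Big-endian stores the most-significant byte at the lowest address.
So the memory order matches the most-significant-first order: F3 B8 FA 28 0F 00 4A 07.

F3 B8 FA 28 0F 00 4A 07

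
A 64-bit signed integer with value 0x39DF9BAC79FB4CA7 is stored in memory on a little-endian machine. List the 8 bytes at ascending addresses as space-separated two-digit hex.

A7 4C FB 79 AC 9B DF 39

Split into bytes (most-significant first): 39 DF 9B AC 79 FB 4C A7.
In little-endian order the low byte comes first in memory.
So at ascending addresses the bytes are A7 4C FB 79 AC 9B DF 39.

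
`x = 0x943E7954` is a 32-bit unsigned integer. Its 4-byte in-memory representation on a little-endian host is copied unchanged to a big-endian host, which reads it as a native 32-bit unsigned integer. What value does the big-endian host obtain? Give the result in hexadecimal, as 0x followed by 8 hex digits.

0x54793E94

Stored little-endian, the bytes at ascending addresses are 54 79 3E 94.
Read back as big-endian, the last byte is least significant, giving 0x54793E94.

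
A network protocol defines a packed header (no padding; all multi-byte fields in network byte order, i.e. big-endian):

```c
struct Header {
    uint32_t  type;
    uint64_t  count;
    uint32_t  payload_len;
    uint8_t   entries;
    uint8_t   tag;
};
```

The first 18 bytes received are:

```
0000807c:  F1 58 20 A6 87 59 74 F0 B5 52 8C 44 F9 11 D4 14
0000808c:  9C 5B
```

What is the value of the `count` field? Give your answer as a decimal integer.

9752955045230578756

`count` follows `type` (4 bytes), so it starts at byte offset 4 and occupies 8 bytes.
Bytes at offsets 4..11: 87 59 74 F0 B5 52 8C 44.
Big-endian stores the most-significant byte at the lowest address.
The bytes are already most-significant first: 0x875974F0B5528C44.
0x875974F0B5528C44 = 9752955045230578756.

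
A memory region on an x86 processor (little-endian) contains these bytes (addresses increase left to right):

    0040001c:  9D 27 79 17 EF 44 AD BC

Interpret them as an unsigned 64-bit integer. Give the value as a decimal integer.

13595598643783083933

Little-endian: lowest address holds the least-significant byte.
Reassemble most-significant byte first: BC AD 44 EF 17 79 27 9D → 0xBCAD44EF1779279D.
0xBCAD44EF1779279D = 13595598643783083933.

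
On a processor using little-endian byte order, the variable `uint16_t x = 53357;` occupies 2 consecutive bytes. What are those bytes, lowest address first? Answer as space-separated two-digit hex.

6D D0

53357 in hexadecimal, padded to 16 bits, is 0xD06D.
Split into bytes (most-significant first): D0 6D.
Little-endian: lowest address holds the least-significant byte.
So at ascending addresses the bytes are 6D D0.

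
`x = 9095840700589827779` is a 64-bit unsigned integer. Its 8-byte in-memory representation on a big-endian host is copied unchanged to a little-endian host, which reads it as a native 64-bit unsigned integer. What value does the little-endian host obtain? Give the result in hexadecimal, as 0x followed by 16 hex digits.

0xC36632E4ECEA3A7E

9095840700589827779 in 64-bit hexadecimal is 0x7E3AEAECE43266C3.
Stored big-endian, the bytes at ascending addresses are 7E 3A EA EC E4 32 66 C3.
Read back as little-endian, the first byte is least significant, giving 0xC36632E4ECEA3A7E.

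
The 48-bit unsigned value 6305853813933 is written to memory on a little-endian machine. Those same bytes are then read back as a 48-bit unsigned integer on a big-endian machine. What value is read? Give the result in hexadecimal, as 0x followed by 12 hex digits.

6305853813933 in 48-bit hexadecimal is 0x05BC322D34AD.
Stored little-endian, the bytes at ascending addresses are AD 34 2D 32 BC 05.
Read back as big-endian, the last byte is least significant, giving 0xAD342D32BC05.

0xAD342D32BC05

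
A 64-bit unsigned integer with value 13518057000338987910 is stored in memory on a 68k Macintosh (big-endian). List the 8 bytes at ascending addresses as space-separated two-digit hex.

13518057000338987910 in hexadecimal, padded to 64 bits, is 0xBB99C93856B01B86.
Split into bytes (most-significant first): BB 99 C9 38 56 B0 1B 86.
In big-endian order the high byte comes first in memory.
So the memory order matches the most-significant-first order: BB 99 C9 38 56 B0 1B 86.

BB 99 C9 38 56 B0 1B 86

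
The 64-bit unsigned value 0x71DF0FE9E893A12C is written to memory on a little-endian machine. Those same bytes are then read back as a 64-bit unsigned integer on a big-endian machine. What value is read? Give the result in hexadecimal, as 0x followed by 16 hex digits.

Stored little-endian, the bytes at ascending addresses are 2C A1 93 E8 E9 0F DF 71.
Read back as big-endian, the last byte is least significant, giving 0x2CA193E8E90FDF71.

0x2CA193E8E90FDF71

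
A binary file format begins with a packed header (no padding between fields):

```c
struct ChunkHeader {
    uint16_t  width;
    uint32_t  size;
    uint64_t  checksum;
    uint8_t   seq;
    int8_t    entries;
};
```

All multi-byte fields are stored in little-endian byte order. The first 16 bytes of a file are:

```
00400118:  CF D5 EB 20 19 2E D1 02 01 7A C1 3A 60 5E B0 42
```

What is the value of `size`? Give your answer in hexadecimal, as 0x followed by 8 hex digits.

0x2E1920EB

`size` follows `width` (2 bytes), so it starts at byte offset 2 and occupies 4 bytes.
Bytes at offsets 2..5: EB 20 19 2E.
Little-endian stores the least-significant byte at the lowest address.
Reassemble most-significant byte first: 2E 19 20 EB → 0x2E1920EB.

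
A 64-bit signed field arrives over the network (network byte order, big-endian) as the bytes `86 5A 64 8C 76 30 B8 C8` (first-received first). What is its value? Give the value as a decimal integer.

Big-endian stores the most-significant byte at the lowest address.
The bytes are already most-significant first: 0x865A648C7630B8C8.
Top bit is set, so as a signed 64-bit value this is 0x865A648C7630B8C8 − 2^64 = -8765583170282145592.

-8765583170282145592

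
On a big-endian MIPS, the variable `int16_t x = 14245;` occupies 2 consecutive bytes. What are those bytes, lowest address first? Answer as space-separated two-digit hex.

37 A5

14245 in hexadecimal, padded to 16 bits, is 0x37A5.
Split into bytes (most-significant first): 37 A5.
In big-endian order the high byte comes first in memory.
So the memory order matches the most-significant-first order: 37 A5.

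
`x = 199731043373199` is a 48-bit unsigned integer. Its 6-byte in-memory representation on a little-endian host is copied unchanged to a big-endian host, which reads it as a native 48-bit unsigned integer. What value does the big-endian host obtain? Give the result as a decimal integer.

157302715951029

199731043373199 in 48-bit hexadecimal is 0xB5A781E4108F.
Stored little-endian, the bytes at ascending addresses are 8F 10 E4 81 A7 B5.
Read back as big-endian, the last byte is least significant, giving 0x8F10E481A7B5.
0x8F10E481A7B5 = 157302715951029.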